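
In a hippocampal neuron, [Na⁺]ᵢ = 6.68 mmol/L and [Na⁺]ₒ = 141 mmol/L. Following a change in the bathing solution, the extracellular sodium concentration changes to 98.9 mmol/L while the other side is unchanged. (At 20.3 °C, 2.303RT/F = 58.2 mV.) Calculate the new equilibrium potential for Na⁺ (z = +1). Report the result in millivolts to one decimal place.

After the shift: [Na⁺]_out = 98.9, [Na⁺]_in = 6.68 mmol/L.
E_new = (58.2/1)·log₁₀(98.9/6.68) = 58.20 · (1.1704) = 68.12 mV

68.1 mV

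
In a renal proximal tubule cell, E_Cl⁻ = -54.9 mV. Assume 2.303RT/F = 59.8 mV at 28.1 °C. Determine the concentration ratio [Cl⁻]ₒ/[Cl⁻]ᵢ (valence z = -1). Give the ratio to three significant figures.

8.28

log₁₀([out]/[in]) = E·z/(59.8) = -54.9 × -1 / 59.8 = 0.9181
[out]/[in] = 10^(0.9181) = 8.281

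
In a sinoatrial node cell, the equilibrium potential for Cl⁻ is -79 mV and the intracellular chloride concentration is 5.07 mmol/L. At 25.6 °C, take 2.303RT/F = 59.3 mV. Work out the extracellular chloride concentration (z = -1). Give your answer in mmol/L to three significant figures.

109 mmol/L

Nernst: E = (59.3/-1) · log₁₀([out]/[in]), so log₁₀([out]/[in]) = -79.0 × -1 / 59.3 = 1.3322.
[out]/[in] = 10^(1.3322) = 21.49.
[out] = 21.49 × 5.07 = 108.9 mmol/L.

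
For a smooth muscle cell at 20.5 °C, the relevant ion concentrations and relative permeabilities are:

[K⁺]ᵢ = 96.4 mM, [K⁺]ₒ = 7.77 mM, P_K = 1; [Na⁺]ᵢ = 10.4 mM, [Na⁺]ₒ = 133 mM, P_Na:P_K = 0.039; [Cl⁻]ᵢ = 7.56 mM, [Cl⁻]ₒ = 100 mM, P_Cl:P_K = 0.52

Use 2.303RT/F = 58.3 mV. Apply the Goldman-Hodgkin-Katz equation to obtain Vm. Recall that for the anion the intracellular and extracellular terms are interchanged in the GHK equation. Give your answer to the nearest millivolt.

-55 mV

Vm = 58.3 · log₁₀[(Σ P·[cation]ₒ + Σ P·[anion]ᵢ) / (Σ P·[cation]ᵢ + Σ P·[anion]ₒ)]
Numerator = 1×7.77 + 0.039×133 + 0.52×7.56 = 16.89
Denominator = 1×96.4 + 0.039×10.4 + 0.52×100 = 148.8
Vm = 58.3 · log₁₀(0.11349) = 58.3 × (-0.9450) = -55.10 mV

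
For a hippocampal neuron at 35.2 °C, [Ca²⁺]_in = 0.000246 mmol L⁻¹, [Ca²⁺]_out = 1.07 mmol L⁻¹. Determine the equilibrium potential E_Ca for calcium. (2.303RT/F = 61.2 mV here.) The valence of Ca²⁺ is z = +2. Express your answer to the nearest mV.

E = (61.2/z) · log₁₀([Ca²⁺]_out/[Ca²⁺]_in) with z = +2.
= (61.2/2) · log₁₀(1.07/0.000246) = 30.60 · log₁₀(4350)
= 30.60 · (3.6384) = 111.34 mV

111 mV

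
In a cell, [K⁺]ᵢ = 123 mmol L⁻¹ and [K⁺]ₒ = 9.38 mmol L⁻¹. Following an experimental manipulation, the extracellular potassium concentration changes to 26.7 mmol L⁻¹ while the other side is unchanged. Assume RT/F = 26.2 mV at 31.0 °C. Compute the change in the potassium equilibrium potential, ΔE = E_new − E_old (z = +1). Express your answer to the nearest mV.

E_old = (26.2/1)·ln(9.38/123) = -67.43 mV
E_new = (26.2/1)·ln(26.7/123) = -40.02 mV
ΔE = -40.02 − (-67.43) = 27.41 mV

27 mV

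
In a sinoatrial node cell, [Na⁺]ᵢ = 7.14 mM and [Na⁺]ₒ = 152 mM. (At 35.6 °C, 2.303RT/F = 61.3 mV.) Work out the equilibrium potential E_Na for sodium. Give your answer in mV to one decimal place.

81.4 mV

E = (61.3/z) · log₁₀([Na⁺]_out/[Na⁺]_in) with z = +1.
= (61.3/1) · log₁₀(152/7.14) = 61.30 · log₁₀(21.29)
= 61.30 · (1.3281) = 81.42 mV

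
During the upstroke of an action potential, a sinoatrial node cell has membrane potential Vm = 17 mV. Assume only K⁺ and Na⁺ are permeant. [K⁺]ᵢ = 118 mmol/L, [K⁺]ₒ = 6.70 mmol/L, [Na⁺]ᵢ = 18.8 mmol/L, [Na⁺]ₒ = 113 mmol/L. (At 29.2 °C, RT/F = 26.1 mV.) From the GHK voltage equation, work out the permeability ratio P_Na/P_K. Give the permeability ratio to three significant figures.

Let α = P_Na/P_K. GHK: Vm = 26.1·ln[(Kₒ + α·Naₒ)/(Kᵢ + α·Naᵢ)].
e^(Vm/26.1) = e^(17.0/26.1) = 1.9181
So 1.9181·(Kᵢ + α·Naᵢ) = Kₒ + α·Naₒ → α = (1.9181·118.0 − 6.7) / (113.0 − 1.9181·18.8)
α = (226.3 − 6.7) / (113.0 − 36.06) = 219.6/76.94 = 2.855

2.85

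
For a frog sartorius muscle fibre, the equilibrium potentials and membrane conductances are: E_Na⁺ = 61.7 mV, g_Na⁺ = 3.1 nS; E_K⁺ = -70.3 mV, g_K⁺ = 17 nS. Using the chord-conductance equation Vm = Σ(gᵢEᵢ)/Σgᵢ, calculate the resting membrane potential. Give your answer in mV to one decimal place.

-49.9 mV

Σ gᵢEᵢ = 3.1·(61.7) + 17·(-70.3) = -1003.83
Σ gᵢ = 3.1 + 17 = 20.1
Vm = -1003.83 / 20.1 = -49.94 mV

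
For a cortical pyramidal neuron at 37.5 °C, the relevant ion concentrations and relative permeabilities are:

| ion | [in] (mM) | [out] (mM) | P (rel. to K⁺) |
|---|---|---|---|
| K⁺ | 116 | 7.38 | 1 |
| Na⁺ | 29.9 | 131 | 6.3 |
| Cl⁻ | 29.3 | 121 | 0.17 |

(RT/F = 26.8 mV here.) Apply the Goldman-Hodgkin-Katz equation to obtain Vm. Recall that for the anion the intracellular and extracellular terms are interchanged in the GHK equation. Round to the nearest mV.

Vm = 26.8 · ln[(Σ P·[cation]ₒ + Σ P·[anion]ᵢ) / (Σ P·[cation]ᵢ + Σ P·[anion]ₒ)]
Numerator = 1×7.38 + 6.3×131 + 0.17×29.3 = 837.7
Denominator = 1×116 + 6.3×29.9 + 0.17×121 = 324.9
Vm = 26.8 · ln(2.5779) = 26.8 × (0.9470) = 25.38 mV

25 mV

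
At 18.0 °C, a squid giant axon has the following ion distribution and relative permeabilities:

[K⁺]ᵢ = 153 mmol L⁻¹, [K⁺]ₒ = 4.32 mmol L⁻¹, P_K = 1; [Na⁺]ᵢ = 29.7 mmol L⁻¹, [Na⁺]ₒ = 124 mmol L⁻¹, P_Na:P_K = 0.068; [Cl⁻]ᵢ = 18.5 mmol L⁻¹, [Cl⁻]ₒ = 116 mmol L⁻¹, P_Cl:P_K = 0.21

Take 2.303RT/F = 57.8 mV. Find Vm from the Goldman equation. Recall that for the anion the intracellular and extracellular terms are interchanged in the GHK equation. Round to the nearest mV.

-60 mV

Vm = 57.8 · log₁₀[(Σ P·[cation]ₒ + Σ P·[anion]ᵢ) / (Σ P·[cation]ᵢ + Σ P·[anion]ₒ)]
Numerator = 1×4.32 + 0.068×124 + 0.21×18.5 = 16.64
Denominator = 1×153 + 0.068×29.7 + 0.21×116 = 179.4
Vm = 57.8 · log₁₀(0.092747) = 57.8 × (-1.0327) = -59.69 mV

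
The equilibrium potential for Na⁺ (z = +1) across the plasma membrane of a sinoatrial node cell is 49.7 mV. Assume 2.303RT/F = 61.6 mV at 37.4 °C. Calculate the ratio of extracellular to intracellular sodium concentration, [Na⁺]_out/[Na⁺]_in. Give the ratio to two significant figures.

log₁₀([out]/[in]) = E·z/(61.6) = 49.7 × 1 / 61.6 = 0.8068
[out]/[in] = 10^(0.8068) = 6.409

6.4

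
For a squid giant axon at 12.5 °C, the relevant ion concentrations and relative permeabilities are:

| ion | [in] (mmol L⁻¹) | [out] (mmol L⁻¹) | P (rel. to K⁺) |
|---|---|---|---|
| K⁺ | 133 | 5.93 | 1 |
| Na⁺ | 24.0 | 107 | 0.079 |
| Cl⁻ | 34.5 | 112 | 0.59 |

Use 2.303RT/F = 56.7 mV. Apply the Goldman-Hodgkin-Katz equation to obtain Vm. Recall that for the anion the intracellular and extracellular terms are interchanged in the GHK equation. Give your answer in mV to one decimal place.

-43.2 mV

Vm = 56.7 · log₁₀[(Σ P·[cation]ₒ + Σ P·[anion]ᵢ) / (Σ P·[cation]ᵢ + Σ P·[anion]ₒ)]
Numerator = 1×5.93 + 0.079×107 + 0.59×34.5 = 34.74
Denominator = 1×133 + 0.079×24.0 + 0.59×112 = 201
Vm = 56.7 · log₁₀(0.17285) = 56.7 × (-0.7623) = -43.22 mV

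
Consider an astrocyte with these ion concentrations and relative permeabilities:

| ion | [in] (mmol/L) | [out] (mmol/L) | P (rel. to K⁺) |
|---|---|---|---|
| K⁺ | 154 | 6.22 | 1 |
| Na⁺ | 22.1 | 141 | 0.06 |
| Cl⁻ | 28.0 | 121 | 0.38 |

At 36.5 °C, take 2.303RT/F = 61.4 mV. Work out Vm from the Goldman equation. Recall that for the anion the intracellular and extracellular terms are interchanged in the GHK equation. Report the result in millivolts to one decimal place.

-55.3 mV

Vm = 61.4 · log₁₀[(Σ P·[cation]ₒ + Σ P·[anion]ᵢ) / (Σ P·[cation]ᵢ + Σ P·[anion]ₒ)]
Numerator = 1×6.22 + 0.06×141 + 0.38×28.0 = 25.32
Denominator = 1×154 + 0.06×22.1 + 0.38×121 = 201.3
Vm = 61.4 · log₁₀(0.12578) = 61.4 × (-0.9004) = -55.28 mV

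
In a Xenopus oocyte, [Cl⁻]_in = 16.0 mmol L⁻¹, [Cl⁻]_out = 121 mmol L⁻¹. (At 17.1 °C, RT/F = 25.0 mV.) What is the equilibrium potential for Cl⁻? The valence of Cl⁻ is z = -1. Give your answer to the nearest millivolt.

E = (25.0/z) · ln([Cl⁻]_out/[Cl⁻]_in) with z = -1.
For an anion, dividing by z = -1 reverses the sign.
= (25.0/-1) · ln(121/16.0) = -25.00 · ln(7.562)
= -25.00 · (2.0232) = -50.58 mV

-51 mV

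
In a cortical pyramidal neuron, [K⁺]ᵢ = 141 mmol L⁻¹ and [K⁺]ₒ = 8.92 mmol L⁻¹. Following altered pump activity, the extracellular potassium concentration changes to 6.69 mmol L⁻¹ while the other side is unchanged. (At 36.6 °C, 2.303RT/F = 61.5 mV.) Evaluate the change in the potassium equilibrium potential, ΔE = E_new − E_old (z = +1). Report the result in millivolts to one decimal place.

-7.7 mV

E_old = (61.5/1)·log₁₀(8.92/141) = -73.73 mV
E_new = (61.5/1)·log₁₀(6.69/141) = -81.41 mV
ΔE = -81.41 − (-73.73) = -7.68 mV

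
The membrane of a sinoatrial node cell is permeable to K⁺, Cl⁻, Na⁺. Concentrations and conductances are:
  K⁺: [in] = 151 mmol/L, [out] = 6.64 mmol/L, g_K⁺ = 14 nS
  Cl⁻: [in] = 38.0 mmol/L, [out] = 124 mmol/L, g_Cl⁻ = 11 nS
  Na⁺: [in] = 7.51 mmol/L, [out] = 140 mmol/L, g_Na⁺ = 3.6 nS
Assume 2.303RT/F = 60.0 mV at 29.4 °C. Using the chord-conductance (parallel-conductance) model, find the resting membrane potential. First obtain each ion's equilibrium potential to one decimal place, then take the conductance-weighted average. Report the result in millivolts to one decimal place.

-42.1 mV

E_K⁺ = (60.0/1)·log₁₀(6.64/151) = -81.4 mV
E_Cl⁻ = (60.0/-1)·log₁₀(124/38.0) = -30.8 mV
E_Na⁺ = (60.0/1)·log₁₀(140/7.51) = 76.2 mV
Vm = (Σ gᵢEᵢ)/(Σ gᵢ) = (14·-81.4 + 11·-30.8 + 3.6·76.2) / (14 + 11 + 3.6)
= -1204.08 / 28.6 = -42.10 mV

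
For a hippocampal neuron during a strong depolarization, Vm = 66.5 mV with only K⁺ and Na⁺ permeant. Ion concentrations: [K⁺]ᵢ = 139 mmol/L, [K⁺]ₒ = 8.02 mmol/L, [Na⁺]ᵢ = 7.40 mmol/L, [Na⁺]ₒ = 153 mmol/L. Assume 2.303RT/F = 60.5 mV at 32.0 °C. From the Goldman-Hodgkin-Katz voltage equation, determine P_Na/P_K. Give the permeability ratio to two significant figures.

29

Let α = P_Na/P_K. GHK: Vm = 60.5·log₁₀[(Kₒ + α·Naₒ)/(Kᵢ + α·Naᵢ)].
10^(Vm/60.5) = 10^(66.5/60.5) = 12.565
So 12.565·(Kᵢ + α·Naᵢ) = Kₒ + α·Naₒ → α = (12.565·139.0 − 8.02) / (153.0 − 12.565·7.4)
α = (1747 − 8.02) / (153.0 − 92.98) = 1739/60.02 = 28.97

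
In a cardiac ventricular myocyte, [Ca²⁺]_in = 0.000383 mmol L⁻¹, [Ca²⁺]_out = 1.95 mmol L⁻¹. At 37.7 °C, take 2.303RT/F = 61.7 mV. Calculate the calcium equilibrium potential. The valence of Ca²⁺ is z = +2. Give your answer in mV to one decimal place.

E = (61.7/z) · log₁₀([Ca²⁺]_out/[Ca²⁺]_in) with z = +2.
= (61.7/2) · log₁₀(1.95/0.000383) = 30.85 · log₁₀(5091)
= 30.85 · (3.7068) = 114.36 mV

114.4 mV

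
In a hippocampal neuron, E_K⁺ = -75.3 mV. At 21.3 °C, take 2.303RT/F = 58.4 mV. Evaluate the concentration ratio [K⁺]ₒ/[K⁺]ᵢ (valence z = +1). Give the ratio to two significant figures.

log₁₀([out]/[in]) = E·z/(58.4) = -75.3 × 1 / 58.4 = -1.2894
[out]/[in] = 10^(-1.2894) = 0.05136

0.051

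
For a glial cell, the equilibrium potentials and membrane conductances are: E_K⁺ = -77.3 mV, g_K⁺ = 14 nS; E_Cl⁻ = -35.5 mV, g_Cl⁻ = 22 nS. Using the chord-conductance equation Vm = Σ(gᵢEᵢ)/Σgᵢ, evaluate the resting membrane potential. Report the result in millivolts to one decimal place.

Σ gᵢEᵢ = 14·(-77.3) + 22·(-35.5) = -1863.20
Σ gᵢ = 14 + 22 = 36
Vm = -1863.20 / 36 = -51.76 mV

-51.8 mV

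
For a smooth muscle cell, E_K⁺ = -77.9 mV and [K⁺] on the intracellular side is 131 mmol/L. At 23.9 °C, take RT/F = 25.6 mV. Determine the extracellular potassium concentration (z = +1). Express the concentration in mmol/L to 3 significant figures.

6.25 mmol/L

Nernst: E = (25.6/1) · ln([out]/[in]), so ln([out]/[in]) = -77.9 × 1 / 25.6 = -3.0430.
[out]/[in] = e^(-3.0430) = 0.04769.
[out] = 0.04769 × 131 = 6.248 mmol/L.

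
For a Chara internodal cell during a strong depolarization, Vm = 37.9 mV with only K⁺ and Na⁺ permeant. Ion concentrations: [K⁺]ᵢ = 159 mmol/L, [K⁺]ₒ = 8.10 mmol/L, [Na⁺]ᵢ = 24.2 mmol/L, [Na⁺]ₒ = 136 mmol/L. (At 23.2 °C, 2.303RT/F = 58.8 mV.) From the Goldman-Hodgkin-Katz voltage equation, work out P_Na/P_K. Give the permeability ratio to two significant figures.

Let α = P_Na/P_K. GHK: Vm = 58.8·log₁₀[(Kₒ + α·Naₒ)/(Kᵢ + α·Naᵢ)].
10^(Vm/58.8) = 10^(37.9/58.8) = 4.4112
So 4.4112·(Kᵢ + α·Naᵢ) = Kₒ + α·Naₒ → α = (4.4112·159.0 − 8.1) / (136.0 − 4.4112·24.2)
α = (701.4 − 8.1) / (136.0 − 106.8) = 693.3/29.25 = 23.7

24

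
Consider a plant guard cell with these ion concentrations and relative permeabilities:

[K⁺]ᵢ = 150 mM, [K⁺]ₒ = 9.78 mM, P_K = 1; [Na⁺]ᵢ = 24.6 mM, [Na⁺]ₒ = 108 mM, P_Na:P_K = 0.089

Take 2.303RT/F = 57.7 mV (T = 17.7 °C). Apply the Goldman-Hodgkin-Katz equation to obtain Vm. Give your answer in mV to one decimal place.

Vm = 57.7 · log₁₀[(Σ P·[cation]ₒ + Σ P·[anion]ᵢ) / (Σ P·[cation]ᵢ + Σ P·[anion]ₒ)]
Numerator = 1×9.78 + 0.089×108 = 19.39
Denominator = 1×150 + 0.089×24.6 = 152.2
Vm = 57.7 · log₁₀(0.12742) = 57.7 × (-0.8948) = -51.63 mV

-51.6 mV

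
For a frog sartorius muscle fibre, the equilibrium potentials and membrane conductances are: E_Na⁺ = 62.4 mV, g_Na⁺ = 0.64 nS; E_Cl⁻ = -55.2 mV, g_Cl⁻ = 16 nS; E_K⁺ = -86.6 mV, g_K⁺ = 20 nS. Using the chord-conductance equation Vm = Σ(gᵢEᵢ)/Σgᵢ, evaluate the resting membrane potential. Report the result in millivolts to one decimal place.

-70.3 mV

Σ gᵢEᵢ = 0.64·(62.4) + 16·(-55.2) + 20·(-86.6) = -2575.26
Σ gᵢ = 0.64 + 16 + 20 = 36.64
Vm = -2575.26 / 36.64 = -70.29 mV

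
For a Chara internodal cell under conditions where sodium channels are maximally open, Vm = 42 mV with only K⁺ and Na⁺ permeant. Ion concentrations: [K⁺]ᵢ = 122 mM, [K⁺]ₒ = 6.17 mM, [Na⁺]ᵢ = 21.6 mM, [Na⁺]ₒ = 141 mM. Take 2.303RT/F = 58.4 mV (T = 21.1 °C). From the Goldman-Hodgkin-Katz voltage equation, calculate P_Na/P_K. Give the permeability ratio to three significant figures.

Let α = P_Na/P_K. GHK: Vm = 58.4·log₁₀[(Kₒ + α·Naₒ)/(Kᵢ + α·Naᵢ)].
10^(Vm/58.4) = 10^(42.0/58.4) = 5.2382
So 5.2382·(Kᵢ + α·Naᵢ) = Kₒ + α·Naₒ → α = (5.2382·122.0 − 6.17) / (141.0 − 5.2382·21.6)
α = (639.1 − 6.17) / (141.0 − 113.1) = 632.9/27.86 = 22.72

22.7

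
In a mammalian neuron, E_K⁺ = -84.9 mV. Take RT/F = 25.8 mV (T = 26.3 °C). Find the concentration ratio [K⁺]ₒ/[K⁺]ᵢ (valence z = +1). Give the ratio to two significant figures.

0.037

ln([out]/[in]) = E·z/(25.8) = -84.9 × 1 / 25.8 = -3.2907
[out]/[in] = e^(-3.2907) = 0.03723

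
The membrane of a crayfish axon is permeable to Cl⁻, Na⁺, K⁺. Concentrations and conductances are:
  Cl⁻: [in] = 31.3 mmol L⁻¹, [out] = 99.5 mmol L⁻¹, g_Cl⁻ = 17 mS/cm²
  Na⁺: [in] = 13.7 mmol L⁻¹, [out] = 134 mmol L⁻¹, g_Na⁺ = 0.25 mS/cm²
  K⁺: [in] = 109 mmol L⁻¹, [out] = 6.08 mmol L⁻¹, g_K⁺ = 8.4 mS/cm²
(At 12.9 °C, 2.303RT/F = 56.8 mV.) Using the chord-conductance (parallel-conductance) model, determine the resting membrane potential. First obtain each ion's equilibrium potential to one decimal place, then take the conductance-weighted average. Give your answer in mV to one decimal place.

E_Cl⁻ = (56.8/-1)·log₁₀(99.5/31.3) = -28.5 mV
E_Na⁺ = (56.8/1)·log₁₀(134/13.7) = 56.3 mV
E_K⁺ = (56.8/1)·log₁₀(6.08/109) = -71.2 mV
Vm = (Σ gᵢEᵢ)/(Σ gᵢ) = (17·-28.5 + 0.25·56.3 + 8.4·-71.2) / (17 + 0.25 + 8.4)
= -1068.51 / 25.65 = -41.66 mV

-41.7 mV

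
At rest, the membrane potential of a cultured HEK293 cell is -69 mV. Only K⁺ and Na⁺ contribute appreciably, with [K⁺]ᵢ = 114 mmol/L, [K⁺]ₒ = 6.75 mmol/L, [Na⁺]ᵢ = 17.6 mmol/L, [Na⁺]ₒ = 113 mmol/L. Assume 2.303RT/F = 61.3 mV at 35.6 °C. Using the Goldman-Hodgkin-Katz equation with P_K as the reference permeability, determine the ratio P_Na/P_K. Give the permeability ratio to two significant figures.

0.016

Let α = P_Na/P_K. GHK: Vm = 61.3·log₁₀[(Kₒ + α·Naₒ)/(Kᵢ + α·Naᵢ)].
10^(Vm/61.3) = 10^(-69.0/61.3) = 0.074884
So 0.074884·(Kᵢ + α·Naᵢ) = Kₒ + α·Naₒ → α = (0.074884·114.0 − 6.75) / (113.0 − 0.074884·17.6)
α = (8.537 − 6.75) / (113.0 − 1.318) = 1.787/111.7 = 0.016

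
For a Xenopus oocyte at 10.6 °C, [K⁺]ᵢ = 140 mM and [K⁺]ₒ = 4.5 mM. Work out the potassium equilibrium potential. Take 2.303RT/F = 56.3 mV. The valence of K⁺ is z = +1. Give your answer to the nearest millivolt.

-84 mV

E = (56.3/z) · log₁₀([K⁺]_out/[K⁺]_in) with z = +1.
= (56.3/1) · log₁₀(4.5/140) = 56.30 · log₁₀(0.03214)
= 56.30 · (-1.4929) = -84.05 mV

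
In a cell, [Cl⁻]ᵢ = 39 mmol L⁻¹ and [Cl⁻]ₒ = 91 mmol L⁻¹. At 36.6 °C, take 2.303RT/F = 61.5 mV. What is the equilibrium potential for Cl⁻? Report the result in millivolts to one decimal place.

E = (61.5/z) · log₁₀([Cl⁻]_out/[Cl⁻]_in) with z = -1.
For an anion, dividing by z = -1 reverses the sign.
= (61.5/-1) · log₁₀(91/39) = -61.50 · log₁₀(2.333)
= -61.50 · (0.3680) = -22.63 mV

-22.6 mV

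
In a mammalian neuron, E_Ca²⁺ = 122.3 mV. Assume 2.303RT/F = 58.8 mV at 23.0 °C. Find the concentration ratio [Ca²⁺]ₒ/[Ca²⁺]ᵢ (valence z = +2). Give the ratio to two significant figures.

log₁₀([out]/[in]) = E·z/(58.8) = 122.3 × 2 / 58.8 = 4.1599
[out]/[in] = 10^(4.1599) = 1.445e+04

14000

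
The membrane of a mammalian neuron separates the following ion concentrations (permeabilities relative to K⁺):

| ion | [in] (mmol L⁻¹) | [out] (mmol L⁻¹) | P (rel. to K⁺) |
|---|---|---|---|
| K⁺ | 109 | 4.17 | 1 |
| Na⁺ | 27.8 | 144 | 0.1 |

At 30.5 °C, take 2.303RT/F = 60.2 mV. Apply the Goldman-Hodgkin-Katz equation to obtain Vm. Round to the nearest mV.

Vm = 60.2 · log₁₀[(Σ P·[cation]ₒ + Σ P·[anion]ᵢ) / (Σ P·[cation]ᵢ + Σ P·[anion]ₒ)]
Numerator = 1×4.17 + 0.1×144 = 18.57
Denominator = 1×109 + 0.1×27.8 = 111.8
Vm = 60.2 · log₁₀(0.16613) = 60.2 × (-0.7796) = -46.93 mV

-47 mV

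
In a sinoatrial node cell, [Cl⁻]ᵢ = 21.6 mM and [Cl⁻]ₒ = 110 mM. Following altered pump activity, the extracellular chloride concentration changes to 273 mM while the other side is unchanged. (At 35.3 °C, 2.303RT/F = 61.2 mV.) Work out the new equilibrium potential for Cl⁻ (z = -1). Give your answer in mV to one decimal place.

-67.4 mV

After the shift: [Cl⁻]_out = 273, [Cl⁻]_in = 21.6 mM.
E_new = (61.2/-1)·log₁₀(273/21.6) = -61.20 · (1.1017) = -67.42 mV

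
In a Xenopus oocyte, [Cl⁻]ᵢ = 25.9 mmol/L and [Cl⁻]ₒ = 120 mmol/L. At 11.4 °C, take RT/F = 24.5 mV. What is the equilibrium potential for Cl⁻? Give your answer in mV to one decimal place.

-37.6 mV

E = (24.5/z) · ln([Cl⁻]_out/[Cl⁻]_in) with z = -1.
For an anion, dividing by z = -1 reverses the sign.
= (24.5/-1) · ln(120/25.9) = -24.50 · ln(4.633)
= -24.50 · (1.5332) = -37.56 mV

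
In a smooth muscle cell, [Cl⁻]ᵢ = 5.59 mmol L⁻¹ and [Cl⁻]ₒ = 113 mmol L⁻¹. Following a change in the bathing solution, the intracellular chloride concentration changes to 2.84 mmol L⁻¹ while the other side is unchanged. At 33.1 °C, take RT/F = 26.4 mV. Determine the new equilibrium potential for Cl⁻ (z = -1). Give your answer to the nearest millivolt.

-97 mV

After the shift: [Cl⁻]_out = 113, [Cl⁻]_in = 2.84 mmol L⁻¹.
E_new = (26.4/-1)·ln(113/2.84) = -26.40 · (3.6836) = -97.25 mV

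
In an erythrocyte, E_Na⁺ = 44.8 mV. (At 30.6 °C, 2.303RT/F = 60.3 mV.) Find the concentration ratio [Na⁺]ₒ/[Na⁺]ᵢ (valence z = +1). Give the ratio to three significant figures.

5.53

log₁₀([out]/[in]) = E·z/(60.3) = 44.8 × 1 / 60.3 = 0.7430
[out]/[in] = 10^(0.7430) = 5.533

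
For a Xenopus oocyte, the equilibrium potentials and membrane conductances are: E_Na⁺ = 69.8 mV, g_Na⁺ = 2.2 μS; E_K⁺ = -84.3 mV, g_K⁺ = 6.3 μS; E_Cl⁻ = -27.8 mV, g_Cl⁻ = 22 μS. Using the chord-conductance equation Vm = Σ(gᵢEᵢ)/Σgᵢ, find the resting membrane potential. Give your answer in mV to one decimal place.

-32.4 mV

Σ gᵢEᵢ = 2.2·(69.8) + 6.3·(-84.3) + 22·(-27.8) = -989.13
Σ gᵢ = 2.2 + 6.3 + 22 = 30.5
Vm = -989.13 / 30.5 = -32.43 mV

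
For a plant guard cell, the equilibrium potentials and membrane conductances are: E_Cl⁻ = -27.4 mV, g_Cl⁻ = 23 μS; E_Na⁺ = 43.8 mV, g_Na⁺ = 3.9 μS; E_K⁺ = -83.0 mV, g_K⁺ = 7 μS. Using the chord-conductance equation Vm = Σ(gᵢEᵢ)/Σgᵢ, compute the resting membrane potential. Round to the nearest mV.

Σ gᵢEᵢ = 23·(-27.4) + 3.9·(43.8) + 7·(-83.0) = -1040.38
Σ gᵢ = 23 + 3.9 + 7 = 33.9
Vm = -1040.38 / 33.9 = -30.69 mV

-31 mV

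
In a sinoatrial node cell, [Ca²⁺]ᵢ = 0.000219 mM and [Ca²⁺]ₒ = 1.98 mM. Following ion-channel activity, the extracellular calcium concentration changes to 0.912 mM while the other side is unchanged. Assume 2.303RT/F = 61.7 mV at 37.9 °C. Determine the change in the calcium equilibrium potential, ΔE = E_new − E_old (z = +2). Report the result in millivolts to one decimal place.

E_old = (61.7/2)·log₁₀(1.98/0.000219) = 122.05 mV
E_new = (61.7/2)·log₁₀(0.912/0.000219) = 111.66 mV
ΔE = 111.66 − (122.05) = -10.39 mV

-10.4 mV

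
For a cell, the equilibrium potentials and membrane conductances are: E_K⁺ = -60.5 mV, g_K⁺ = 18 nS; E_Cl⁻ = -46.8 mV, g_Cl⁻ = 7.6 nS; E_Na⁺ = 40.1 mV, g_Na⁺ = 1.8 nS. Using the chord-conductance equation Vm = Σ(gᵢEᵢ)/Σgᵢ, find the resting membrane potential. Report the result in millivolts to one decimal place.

-50.1 mV

Σ gᵢEᵢ = 18·(-60.5) + 7.6·(-46.8) + 1.8·(40.1) = -1372.50
Σ gᵢ = 18 + 7.6 + 1.8 = 27.4
Vm = -1372.50 / 27.4 = -50.09 mV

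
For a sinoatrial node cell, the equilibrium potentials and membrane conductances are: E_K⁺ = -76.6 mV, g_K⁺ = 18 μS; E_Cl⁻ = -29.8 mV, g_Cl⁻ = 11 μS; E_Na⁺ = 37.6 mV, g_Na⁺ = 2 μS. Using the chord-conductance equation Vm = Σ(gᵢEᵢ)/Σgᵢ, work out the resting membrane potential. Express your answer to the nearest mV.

-53 mV

Σ gᵢEᵢ = 18·(-76.6) + 11·(-29.8) + 2·(37.6) = -1631.40
Σ gᵢ = 18 + 11 + 2 = 31
Vm = -1631.40 / 31 = -52.63 mV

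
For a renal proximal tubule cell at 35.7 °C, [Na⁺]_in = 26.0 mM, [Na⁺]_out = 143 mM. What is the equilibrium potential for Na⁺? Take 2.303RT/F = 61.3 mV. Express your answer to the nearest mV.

E = (61.3/z) · log₁₀([Na⁺]_out/[Na⁺]_in) with z = +1.
= (61.3/1) · log₁₀(143/26.0) = 61.30 · log₁₀(5.5)
= 61.30 · (0.7404) = 45.38 mV

45 mV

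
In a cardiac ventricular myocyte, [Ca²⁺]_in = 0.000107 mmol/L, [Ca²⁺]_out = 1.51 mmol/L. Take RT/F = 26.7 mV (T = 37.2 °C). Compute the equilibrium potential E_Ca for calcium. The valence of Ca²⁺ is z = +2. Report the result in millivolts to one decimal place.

E = (26.7/z) · ln([Ca²⁺]_out/[Ca²⁺]_in) with z = +2.
= (26.7/2) · ln(1.51/0.000107) = 13.35 · ln(1.411e+04)
= 13.35 · (9.5548) = 127.56 mV

127.6 mV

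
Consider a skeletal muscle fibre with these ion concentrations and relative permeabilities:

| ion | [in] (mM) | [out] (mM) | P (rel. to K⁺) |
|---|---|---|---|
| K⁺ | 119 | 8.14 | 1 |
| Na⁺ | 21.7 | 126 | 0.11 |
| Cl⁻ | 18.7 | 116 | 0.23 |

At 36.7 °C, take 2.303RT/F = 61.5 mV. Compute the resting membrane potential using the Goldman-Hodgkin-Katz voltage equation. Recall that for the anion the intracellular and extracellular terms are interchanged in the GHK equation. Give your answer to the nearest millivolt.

Vm = 61.5 · log₁₀[(Σ P·[cation]ₒ + Σ P·[anion]ᵢ) / (Σ P·[cation]ᵢ + Σ P·[anion]ₒ)]
Numerator = 1×8.14 + 0.11×126 + 0.23×18.7 = 26.3
Denominator = 1×119 + 0.11×21.7 + 0.23×116 = 148.1
Vm = 61.5 · log₁₀(0.17763) = 61.5 × (-0.7505) = -46.15 mV

-46 mV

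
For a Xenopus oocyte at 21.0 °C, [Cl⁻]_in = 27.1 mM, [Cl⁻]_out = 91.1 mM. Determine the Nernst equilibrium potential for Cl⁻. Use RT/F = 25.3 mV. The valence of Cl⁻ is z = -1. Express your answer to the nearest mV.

-31 mV

E = (25.3/z) · ln([Cl⁻]_out/[Cl⁻]_in) with z = -1.
For an anion, dividing by z = -1 reverses the sign.
= (25.3/-1) · ln(91.1/27.1) = -25.30 · ln(3.362)
= -25.30 · (1.2124) = -30.67 mV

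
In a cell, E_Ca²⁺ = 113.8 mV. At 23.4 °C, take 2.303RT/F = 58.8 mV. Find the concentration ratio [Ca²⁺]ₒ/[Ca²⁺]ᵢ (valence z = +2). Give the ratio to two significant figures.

7400

log₁₀([out]/[in]) = E·z/(58.8) = 113.8 × 2 / 58.8 = 3.8707
[out]/[in] = 10^(3.8707) = 7426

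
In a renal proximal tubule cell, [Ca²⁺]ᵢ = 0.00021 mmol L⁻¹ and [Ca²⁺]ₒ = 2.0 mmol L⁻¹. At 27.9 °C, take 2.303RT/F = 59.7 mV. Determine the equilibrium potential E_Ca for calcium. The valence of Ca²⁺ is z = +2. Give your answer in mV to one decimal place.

118.8 mV

E = (59.7/z) · log₁₀([Ca²⁺]_out/[Ca²⁺]_in) with z = +2.
= (59.7/2) · log₁₀(2.0/0.00021) = 29.85 · log₁₀(9524)
= 29.85 · (3.9788) = 118.77 mV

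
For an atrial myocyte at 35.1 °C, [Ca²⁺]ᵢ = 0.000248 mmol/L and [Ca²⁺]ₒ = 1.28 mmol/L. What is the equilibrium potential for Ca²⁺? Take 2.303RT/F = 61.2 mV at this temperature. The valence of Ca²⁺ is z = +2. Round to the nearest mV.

E = (61.2/z) · log₁₀([Ca²⁺]_out/[Ca²⁺]_in) with z = +2.
= (61.2/2) · log₁₀(1.28/0.000248) = 30.60 · log₁₀(5161)
= 30.60 · (3.7128) = 113.61 mV

114 mV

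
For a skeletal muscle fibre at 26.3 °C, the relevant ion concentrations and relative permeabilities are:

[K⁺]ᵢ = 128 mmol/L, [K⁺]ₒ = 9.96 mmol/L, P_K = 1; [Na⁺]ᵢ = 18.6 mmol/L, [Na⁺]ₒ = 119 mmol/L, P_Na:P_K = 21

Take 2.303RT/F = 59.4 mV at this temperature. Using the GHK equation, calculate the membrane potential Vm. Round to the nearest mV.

Vm = 59.4 · log₁₀[(Σ P·[cation]ₒ + Σ P·[anion]ᵢ) / (Σ P·[cation]ᵢ + Σ P·[anion]ₒ)]
Numerator = 1×9.96 + 21×119 = 2509
Denominator = 1×128 + 21×18.6 = 518.6
Vm = 59.4 · log₁₀(4.8379) = 59.4 × (0.6847) = 40.67 mV

41 mV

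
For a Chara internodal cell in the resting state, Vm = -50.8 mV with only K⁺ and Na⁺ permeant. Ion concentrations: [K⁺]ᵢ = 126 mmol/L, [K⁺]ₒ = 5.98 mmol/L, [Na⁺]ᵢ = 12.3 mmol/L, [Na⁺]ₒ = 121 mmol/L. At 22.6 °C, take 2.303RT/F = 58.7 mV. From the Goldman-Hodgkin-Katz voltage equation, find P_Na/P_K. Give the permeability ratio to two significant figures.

Let α = P_Na/P_K. GHK: Vm = 58.7·log₁₀[(Kₒ + α·Naₒ)/(Kᵢ + α·Naᵢ)].
10^(Vm/58.7) = 10^(-50.8/58.7) = 0.13633
So 0.13633·(Kᵢ + α·Naᵢ) = Kₒ + α·Naₒ → α = (0.13633·126.0 − 5.98) / (121.0 − 0.13633·12.3)
α = (17.18 − 5.98) / (121.0 − 1.677) = 11.2/119.3 = 0.09384

0.094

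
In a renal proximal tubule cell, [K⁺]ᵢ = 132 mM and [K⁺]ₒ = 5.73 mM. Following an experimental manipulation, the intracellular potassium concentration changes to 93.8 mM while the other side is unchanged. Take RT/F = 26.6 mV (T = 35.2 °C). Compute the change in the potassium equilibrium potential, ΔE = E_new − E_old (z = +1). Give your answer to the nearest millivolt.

9 mV

E_old = (26.6/1)·ln(5.73/132) = -83.45 mV
E_new = (26.6/1)·ln(5.73/93.8) = -74.36 mV
ΔE = -74.36 − (-83.45) = 9.09 mV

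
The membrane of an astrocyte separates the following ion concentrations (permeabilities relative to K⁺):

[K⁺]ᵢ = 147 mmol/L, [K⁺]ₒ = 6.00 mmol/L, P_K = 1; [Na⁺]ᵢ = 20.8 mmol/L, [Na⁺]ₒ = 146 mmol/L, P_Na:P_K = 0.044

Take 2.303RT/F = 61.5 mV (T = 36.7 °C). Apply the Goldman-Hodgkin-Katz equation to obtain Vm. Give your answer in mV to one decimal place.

Vm = 61.5 · log₁₀[(Σ P·[cation]ₒ + Σ P·[anion]ᵢ) / (Σ P·[cation]ᵢ + Σ P·[anion]ₒ)]
Numerator = 1×6.00 + 0.044×146 = 12.42
Denominator = 1×147 + 0.044×20.8 = 147.9
Vm = 61.5 · log₁₀(0.083994) = 61.5 × (-1.0758) = -66.16 mV

-66.2 mV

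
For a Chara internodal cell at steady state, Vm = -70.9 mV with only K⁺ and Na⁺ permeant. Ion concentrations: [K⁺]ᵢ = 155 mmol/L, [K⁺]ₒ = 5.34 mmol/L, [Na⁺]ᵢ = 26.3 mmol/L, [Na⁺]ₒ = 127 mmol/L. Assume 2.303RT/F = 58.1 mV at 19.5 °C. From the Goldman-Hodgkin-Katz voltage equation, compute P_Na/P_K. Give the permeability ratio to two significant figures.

0.032

Let α = P_Na/P_K. GHK: Vm = 58.1·log₁₀[(Kₒ + α·Naₒ)/(Kᵢ + α·Naᵢ)].
10^(Vm/58.1) = 10^(-70.9/58.1) = 0.060213
So 0.060213·(Kᵢ + α·Naᵢ) = Kₒ + α·Naₒ → α = (0.060213·155.0 − 5.34) / (127.0 − 0.060213·26.3)
α = (9.333 − 5.34) / (127.0 − 1.584) = 3.993/125.4 = 0.03184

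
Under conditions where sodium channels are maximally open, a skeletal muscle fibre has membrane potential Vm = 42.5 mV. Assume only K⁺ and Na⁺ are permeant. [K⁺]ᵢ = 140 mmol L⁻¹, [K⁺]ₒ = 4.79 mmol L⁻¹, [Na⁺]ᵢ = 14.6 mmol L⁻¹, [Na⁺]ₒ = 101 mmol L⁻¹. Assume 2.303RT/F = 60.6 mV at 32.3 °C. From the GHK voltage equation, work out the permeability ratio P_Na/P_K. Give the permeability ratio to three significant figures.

Let α = P_Na/P_K. GHK: Vm = 60.6·log₁₀[(Kₒ + α·Naₒ)/(Kᵢ + α·Naᵢ)].
10^(Vm/60.6) = 10^(42.5/60.6) = 5.0271
So 5.0271·(Kᵢ + α·Naᵢ) = Kₒ + α·Naₒ → α = (5.0271·140.0 − 4.79) / (101.0 − 5.0271·14.6)
α = (703.8 − 4.79) / (101.0 − 73.4) = 699/27.6 = 25.32

25.3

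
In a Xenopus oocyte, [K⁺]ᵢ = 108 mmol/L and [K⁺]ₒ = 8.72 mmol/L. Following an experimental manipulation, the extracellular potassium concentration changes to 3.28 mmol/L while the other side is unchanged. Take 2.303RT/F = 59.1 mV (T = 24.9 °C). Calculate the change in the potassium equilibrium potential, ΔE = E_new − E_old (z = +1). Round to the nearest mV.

E_old = (59.1/1)·log₁₀(8.72/108) = -64.59 mV
E_new = (59.1/1)·log₁₀(3.28/108) = -89.69 mV
ΔE = -89.69 − (-64.59) = -25.10 mV

-25 mV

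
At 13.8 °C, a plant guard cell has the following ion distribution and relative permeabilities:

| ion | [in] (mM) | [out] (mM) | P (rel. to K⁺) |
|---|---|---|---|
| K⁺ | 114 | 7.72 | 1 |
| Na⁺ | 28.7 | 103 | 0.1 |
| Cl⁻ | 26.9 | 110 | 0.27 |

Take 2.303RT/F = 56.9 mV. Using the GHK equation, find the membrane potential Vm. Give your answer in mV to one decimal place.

Vm = 56.9 · log₁₀[(Σ P·[cation]ₒ + Σ P·[anion]ᵢ) / (Σ P·[cation]ᵢ + Σ P·[anion]ₒ)]
Numerator = 1×7.72 + 0.1×103 + 0.27×26.9 = 25.28
Denominator = 1×114 + 0.1×28.7 + 0.27×110 = 146.6
Vm = 56.9 · log₁₀(0.1725) = 56.9 × (-0.7632) = -43.43 mV

-43.4 mV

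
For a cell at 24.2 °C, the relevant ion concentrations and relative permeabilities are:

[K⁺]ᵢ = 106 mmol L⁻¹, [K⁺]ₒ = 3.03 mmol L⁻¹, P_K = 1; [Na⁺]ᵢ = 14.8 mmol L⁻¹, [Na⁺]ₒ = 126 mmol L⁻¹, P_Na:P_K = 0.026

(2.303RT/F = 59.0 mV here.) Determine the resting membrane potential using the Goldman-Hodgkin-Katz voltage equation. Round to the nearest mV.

Vm = 59.0 · log₁₀[(Σ P·[cation]ₒ + Σ P·[anion]ᵢ) / (Σ P·[cation]ᵢ + Σ P·[anion]ₒ)]
Numerator = 1×3.03 + 0.026×126 = 6.306
Denominator = 1×106 + 0.026×14.8 = 106.4
Vm = 59.0 · log₁₀(0.059275) = 59.0 × (-1.2271) = -72.40 mV

-72 mV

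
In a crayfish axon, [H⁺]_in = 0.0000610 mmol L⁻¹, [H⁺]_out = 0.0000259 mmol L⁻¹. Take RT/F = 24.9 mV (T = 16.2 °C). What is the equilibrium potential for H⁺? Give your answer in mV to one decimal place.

E = (24.9/z) · ln([H⁺]_out/[H⁺]_in) with z = +1.
= (24.9/1) · ln(0.0000259/0.0000610) = 24.90 · ln(0.4246)
= 24.90 · (-0.8566) = -21.33 mV

-21.3 mV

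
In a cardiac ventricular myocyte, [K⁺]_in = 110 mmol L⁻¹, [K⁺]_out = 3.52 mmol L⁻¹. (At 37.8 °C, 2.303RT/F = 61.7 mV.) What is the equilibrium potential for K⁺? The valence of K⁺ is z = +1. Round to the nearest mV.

E = (61.7/z) · log₁₀([K⁺]_out/[K⁺]_in) with z = +1.
= (61.7/1) · log₁₀(3.52/110) = 61.70 · log₁₀(0.032)
= 61.70 · (-1.4949) = -92.23 mV

-92 mV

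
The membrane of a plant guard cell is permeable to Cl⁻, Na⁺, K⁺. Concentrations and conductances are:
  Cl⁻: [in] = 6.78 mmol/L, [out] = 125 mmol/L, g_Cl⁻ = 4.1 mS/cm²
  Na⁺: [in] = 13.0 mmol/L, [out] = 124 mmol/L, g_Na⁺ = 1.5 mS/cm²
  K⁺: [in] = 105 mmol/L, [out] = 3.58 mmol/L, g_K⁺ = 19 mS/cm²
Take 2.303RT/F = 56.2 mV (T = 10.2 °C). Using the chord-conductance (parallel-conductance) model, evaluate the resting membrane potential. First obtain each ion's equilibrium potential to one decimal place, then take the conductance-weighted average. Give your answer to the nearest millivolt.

E_Cl⁻ = (56.2/-1)·log₁₀(125/6.78) = -71.1 mV
E_Na⁺ = (56.2/1)·log₁₀(124/13.0) = 55.0 mV
E_K⁺ = (56.2/1)·log₁₀(3.58/105) = -82.5 mV
Vm = (Σ gᵢEᵢ)/(Σ gᵢ) = (4.1·-71.1 + 1.5·55.0 + 19·-82.5) / (4.1 + 1.5 + 19)
= -1776.51 / 24.6 = -72.22 mV

-72 mV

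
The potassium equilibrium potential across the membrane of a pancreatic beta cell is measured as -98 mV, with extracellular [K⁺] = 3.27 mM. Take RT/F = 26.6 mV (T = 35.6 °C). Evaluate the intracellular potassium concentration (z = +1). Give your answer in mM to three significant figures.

Nernst: E = (26.6/1) · ln([out]/[in]), so ln([out]/[in]) = -98.0 × 1 / 26.6 = -3.6842.
[out]/[in] = e^(-3.6842) = 0.02512.
[in] = 3.27 / 0.02512 = 130.2 mM.

130 mM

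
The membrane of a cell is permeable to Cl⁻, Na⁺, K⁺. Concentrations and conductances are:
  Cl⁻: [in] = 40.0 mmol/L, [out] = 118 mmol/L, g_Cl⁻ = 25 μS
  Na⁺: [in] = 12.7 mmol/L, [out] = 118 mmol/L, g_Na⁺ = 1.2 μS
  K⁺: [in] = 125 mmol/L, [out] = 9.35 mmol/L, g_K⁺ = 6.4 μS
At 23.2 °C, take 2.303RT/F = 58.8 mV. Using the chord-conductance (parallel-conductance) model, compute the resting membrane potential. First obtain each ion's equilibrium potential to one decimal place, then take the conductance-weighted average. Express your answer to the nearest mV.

E_Cl⁻ = (58.8/-1)·log₁₀(118/40.0) = -27.6 mV
E_Na⁺ = (58.8/1)·log₁₀(118/12.7) = 56.9 mV
E_K⁺ = (58.8/1)·log₁₀(9.35/125) = -66.2 mV
Vm = (Σ gᵢEᵢ)/(Σ gᵢ) = (25·-27.6 + 1.2·56.9 + 6.4·-66.2) / (25 + 1.2 + 6.4)
= -1045.40 / 32.6 = -32.07 mV

-32 mV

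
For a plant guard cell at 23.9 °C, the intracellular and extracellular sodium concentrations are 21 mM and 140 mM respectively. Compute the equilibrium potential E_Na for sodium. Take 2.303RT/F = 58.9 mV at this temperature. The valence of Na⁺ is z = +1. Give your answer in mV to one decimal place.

48.5 mV

E = (58.9/z) · log₁₀([Na⁺]_out/[Na⁺]_in) with z = +1.
= (58.9/1) · log₁₀(140/21) = 58.90 · log₁₀(6.667)
= 58.90 · (0.8239) = 48.53 mV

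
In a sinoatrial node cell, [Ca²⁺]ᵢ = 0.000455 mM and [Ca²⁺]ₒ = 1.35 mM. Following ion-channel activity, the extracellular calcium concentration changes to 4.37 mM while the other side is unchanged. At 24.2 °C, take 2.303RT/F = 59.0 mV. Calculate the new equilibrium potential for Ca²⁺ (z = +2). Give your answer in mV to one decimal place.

117.5 mV

After the shift: [Ca²⁺]_out = 4.37, [Ca²⁺]_in = 0.000455 mM.
E_new = (59.0/2)·log₁₀(4.37/0.000455) = 29.50 · (3.9825) = 117.48 mV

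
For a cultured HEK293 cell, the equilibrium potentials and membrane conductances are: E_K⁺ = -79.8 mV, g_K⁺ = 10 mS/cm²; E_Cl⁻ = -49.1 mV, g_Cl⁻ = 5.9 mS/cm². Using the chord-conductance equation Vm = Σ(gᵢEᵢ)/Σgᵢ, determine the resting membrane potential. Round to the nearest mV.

-68 mV

Σ gᵢEᵢ = 10·(-79.8) + 5.9·(-49.1) = -1087.69
Σ gᵢ = 10 + 5.9 = 15.9
Vm = -1087.69 / 15.9 = -68.41 mV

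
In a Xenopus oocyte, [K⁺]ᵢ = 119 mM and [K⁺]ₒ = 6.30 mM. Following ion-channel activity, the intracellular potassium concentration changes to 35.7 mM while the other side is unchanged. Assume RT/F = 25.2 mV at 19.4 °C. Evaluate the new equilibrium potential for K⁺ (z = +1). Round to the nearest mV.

After the shift: [K⁺]_out = 6.30, [K⁺]_in = 35.7 mM.
E_new = (25.2/1)·ln(6.30/35.7) = 25.20 · (-1.7346) = -43.71 mV

-44 mV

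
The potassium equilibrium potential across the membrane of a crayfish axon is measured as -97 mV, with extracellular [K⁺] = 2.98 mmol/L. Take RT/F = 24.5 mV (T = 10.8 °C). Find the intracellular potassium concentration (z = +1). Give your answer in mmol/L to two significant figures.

160 mmol/L

Nernst: E = (24.5/1) · ln([out]/[in]), so ln([out]/[in]) = -97.0 × 1 / 24.5 = -3.9592.
[out]/[in] = e^(-3.9592) = 0.01908.
[in] = 2.98 / 0.01908 = 156.2 mmol/L.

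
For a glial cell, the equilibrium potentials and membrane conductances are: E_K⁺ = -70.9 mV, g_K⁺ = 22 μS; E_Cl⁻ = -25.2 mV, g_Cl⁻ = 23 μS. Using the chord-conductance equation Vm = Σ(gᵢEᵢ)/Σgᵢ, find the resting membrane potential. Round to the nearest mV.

Σ gᵢEᵢ = 22·(-70.9) + 23·(-25.2) = -2139.40
Σ gᵢ = 22 + 23 = 45
Vm = -2139.40 / 45 = -47.54 mV

-48 mV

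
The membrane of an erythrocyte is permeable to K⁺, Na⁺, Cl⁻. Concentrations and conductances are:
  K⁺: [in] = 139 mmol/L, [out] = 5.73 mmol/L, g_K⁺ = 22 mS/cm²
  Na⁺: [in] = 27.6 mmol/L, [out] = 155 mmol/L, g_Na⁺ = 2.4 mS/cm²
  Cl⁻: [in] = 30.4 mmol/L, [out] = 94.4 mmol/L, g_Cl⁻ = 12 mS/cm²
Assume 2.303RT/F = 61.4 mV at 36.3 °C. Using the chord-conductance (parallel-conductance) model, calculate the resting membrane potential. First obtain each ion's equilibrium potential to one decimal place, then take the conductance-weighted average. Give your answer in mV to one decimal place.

E_K⁺ = (61.4/1)·log₁₀(5.73/139) = -85.0 mV
E_Na⁺ = (61.4/1)·log₁₀(155/27.6) = 46.0 mV
E_Cl⁻ = (61.4/-1)·log₁₀(94.4/30.4) = -30.2 mV
Vm = (Σ gᵢEᵢ)/(Σ gᵢ) = (22·-85.0 + 2.4·46.0 + 12·-30.2) / (22 + 2.4 + 12)
= -2122.00 / 36.4 = -58.30 mV

-58.3 mV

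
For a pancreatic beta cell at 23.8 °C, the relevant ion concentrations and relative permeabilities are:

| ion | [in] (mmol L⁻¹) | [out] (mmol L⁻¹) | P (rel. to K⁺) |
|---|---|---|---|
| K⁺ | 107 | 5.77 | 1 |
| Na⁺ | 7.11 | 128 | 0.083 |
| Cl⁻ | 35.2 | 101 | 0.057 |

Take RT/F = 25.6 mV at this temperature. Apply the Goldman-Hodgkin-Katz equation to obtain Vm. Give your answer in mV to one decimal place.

Vm = 25.6 · ln[(Σ P·[cation]ₒ + Σ P·[anion]ᵢ) / (Σ P·[cation]ᵢ + Σ P·[anion]ₒ)]
Numerator = 1×5.77 + 0.083×128 + 0.057×35.2 = 18.4
Denominator = 1×107 + 0.083×7.11 + 0.057×101 = 113.3
Vm = 25.6 · ln(0.16234) = 25.6 × (-1.8181) = -46.54 mV

-46.5 mV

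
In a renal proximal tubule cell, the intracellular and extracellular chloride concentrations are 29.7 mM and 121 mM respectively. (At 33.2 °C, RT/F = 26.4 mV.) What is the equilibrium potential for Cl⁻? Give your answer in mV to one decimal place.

E = (26.4/z) · ln([Cl⁻]_out/[Cl⁻]_in) with z = -1.
For an anion, dividing by z = -1 reverses the sign.
= (26.4/-1) · ln(121/29.7) = -26.40 · ln(4.074)
= -26.40 · (1.4046) = -37.08 mV

-37.1 mV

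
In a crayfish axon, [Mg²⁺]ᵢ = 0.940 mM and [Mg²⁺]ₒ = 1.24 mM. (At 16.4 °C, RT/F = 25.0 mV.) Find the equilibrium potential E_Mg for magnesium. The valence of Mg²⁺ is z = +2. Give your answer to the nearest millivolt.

E = (25.0/z) · ln([Mg²⁺]_out/[Mg²⁺]_in) with z = +2.
= (25.0/2) · ln(1.24/0.940) = 12.50 · ln(1.319)
= 12.50 · (0.2770) = 3.46 mV

3 mV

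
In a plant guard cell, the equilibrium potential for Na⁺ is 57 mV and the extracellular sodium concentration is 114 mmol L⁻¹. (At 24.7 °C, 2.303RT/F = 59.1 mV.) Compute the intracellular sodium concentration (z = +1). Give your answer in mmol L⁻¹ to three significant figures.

Nernst: E = (59.1/1) · log₁₀([out]/[in]), so log₁₀([out]/[in]) = 57.0 × 1 / 59.1 = 0.9645.
[out]/[in] = 10^(0.9645) = 9.214.
[in] = 114 / 9.214 = 12.37 mmol L⁻¹.

12.4 mmol L⁻¹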